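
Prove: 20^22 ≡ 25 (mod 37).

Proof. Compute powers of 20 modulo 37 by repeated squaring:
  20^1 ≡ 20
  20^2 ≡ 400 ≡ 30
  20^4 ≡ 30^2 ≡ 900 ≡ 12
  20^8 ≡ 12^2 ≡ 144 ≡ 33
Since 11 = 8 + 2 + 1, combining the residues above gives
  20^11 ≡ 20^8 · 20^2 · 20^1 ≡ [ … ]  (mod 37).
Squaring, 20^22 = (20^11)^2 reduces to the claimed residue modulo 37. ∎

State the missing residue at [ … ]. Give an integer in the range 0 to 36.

20^8 · 20^2 · 20^1 ≡ 33 · 30 · 20 = 19800.
19800 mod 37 = 5, so 20^11 ≡ 5 (mod 37).

5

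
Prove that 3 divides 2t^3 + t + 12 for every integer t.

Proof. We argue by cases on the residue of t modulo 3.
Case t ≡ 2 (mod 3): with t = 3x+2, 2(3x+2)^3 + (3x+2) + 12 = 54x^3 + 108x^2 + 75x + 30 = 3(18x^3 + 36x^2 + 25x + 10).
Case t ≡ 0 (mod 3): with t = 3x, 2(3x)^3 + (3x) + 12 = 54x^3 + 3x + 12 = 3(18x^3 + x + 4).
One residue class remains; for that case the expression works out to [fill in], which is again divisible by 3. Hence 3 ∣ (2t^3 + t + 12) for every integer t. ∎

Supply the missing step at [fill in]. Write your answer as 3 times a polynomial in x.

3(18x^3 + 18x^2 + 7x + 5)

The residues treated are {2, 0}, so the missing case is t ≡ 1 (mod 3); write t = 3x+1.
Then 2(3x+1)^3 + (3x+1) + 12 = 54x^3 + 54x^2 + 21x + 15 = 3(18x^3 + 18x^2 + 7x + 5).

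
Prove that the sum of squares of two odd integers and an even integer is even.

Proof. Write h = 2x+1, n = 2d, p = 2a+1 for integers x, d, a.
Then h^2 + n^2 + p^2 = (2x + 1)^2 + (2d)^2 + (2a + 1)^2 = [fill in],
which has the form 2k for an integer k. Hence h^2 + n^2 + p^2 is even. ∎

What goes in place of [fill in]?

Expanding: (2x + 1)^2 + (2d)^2 + (2a + 1)^2 = 4a^2 + 4a + 4d^2 + 4x^2 + 4x + 2.
Every term is even; pulling out the factor of 2 gives 2(2a^2 + 2a + 2d^2 + 2x^2 + 2x + 1).

2(2a^2 + 2a + 2d^2 + 2x^2 + 2x + 1)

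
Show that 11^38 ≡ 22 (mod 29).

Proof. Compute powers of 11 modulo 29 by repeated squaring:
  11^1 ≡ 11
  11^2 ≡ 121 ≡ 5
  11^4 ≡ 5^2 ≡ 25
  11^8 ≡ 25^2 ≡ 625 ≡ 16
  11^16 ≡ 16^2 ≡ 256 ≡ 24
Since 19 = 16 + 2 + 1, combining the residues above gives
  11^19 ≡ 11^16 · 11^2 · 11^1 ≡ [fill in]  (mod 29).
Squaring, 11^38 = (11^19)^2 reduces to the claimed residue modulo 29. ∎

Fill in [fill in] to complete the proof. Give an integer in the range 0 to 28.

15

11^16 · 11^2 · 11^1 ≡ 24 · 5 · 11 = 1320.
1320 mod 29 = 15, so 11^19 ≡ 15 (mod 29).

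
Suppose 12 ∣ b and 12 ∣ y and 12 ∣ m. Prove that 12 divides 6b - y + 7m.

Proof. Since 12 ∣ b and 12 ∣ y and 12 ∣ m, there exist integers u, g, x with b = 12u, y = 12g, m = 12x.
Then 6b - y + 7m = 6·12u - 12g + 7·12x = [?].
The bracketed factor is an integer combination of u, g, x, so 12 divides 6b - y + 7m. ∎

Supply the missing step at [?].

Each term has a factor of 12: 6·12u - 12g + 7·12x = 12·(-g + 6u + 7x).
Since -g + 6u + 7x is an integer, 12 ∣ (6b - y + 7m).

12(-g + 6u + 7x)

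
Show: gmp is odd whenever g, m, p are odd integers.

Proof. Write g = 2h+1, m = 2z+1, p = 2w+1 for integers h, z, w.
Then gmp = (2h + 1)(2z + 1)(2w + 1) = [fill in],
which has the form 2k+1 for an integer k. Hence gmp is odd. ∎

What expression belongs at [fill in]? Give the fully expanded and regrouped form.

2(4hwz + 2hw + 2hz + h + 2wz + w + z) + 1

(2h + 1)(2z + 1)(2w + 1) = 8hwz + 4hw + 4hz + 2h + 4wz + 2w + 2z + 1
= 2(4hwz + 2hw + 2hz + h + 2wz + w + z) + 1.
Since 4hwz + 2hw + 2hz + h + 2wz + w + z is an integer, the product is of the form 2k+1 for an integer k.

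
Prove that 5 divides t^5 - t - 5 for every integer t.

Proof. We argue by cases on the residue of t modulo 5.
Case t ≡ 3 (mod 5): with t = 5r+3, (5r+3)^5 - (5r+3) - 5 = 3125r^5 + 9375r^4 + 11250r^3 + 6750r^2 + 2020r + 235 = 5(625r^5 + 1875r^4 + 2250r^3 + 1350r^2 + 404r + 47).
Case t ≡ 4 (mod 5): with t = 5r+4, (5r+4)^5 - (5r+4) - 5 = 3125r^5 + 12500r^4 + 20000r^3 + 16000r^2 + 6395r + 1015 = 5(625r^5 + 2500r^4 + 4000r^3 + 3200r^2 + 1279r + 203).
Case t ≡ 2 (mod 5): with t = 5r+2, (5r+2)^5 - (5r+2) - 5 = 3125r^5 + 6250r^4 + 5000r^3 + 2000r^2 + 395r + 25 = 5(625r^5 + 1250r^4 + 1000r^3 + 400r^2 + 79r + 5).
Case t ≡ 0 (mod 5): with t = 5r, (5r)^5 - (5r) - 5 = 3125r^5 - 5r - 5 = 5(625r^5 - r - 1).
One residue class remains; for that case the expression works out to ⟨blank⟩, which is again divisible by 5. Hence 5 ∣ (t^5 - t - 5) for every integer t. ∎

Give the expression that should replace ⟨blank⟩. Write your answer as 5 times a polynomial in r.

The residues treated are {3, 4, 2, 0}, so the missing case is t ≡ 1 (mod 5); write t = 5r+1.
Then (5r+1)^5 - (5r+1) - 5 = 3125r^5 + 3125r^4 + 1250r^3 + 250r^2 + 20r - 5 = 5(625r^5 + 625r^4 + 250r^3 + 50r^2 + 4r - 1).

5(625r^5 + 625r^4 + 250r^3 + 50r^2 + 4r - 1)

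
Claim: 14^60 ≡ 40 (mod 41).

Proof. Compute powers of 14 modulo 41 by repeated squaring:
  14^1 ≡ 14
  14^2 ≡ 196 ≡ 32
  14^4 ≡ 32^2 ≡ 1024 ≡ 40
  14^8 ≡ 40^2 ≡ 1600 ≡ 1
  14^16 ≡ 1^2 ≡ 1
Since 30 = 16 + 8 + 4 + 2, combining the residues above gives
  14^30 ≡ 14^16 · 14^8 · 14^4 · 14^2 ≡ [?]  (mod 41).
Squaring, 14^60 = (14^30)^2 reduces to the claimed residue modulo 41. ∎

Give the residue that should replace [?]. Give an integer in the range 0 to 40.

Multiply the listed residues: 1 · 1 · 40 · 32 = 1 → 40 → 1280.
Reducing modulo 41: 1280 = 31·41 + 9, so 14^30 ≡ 9.

9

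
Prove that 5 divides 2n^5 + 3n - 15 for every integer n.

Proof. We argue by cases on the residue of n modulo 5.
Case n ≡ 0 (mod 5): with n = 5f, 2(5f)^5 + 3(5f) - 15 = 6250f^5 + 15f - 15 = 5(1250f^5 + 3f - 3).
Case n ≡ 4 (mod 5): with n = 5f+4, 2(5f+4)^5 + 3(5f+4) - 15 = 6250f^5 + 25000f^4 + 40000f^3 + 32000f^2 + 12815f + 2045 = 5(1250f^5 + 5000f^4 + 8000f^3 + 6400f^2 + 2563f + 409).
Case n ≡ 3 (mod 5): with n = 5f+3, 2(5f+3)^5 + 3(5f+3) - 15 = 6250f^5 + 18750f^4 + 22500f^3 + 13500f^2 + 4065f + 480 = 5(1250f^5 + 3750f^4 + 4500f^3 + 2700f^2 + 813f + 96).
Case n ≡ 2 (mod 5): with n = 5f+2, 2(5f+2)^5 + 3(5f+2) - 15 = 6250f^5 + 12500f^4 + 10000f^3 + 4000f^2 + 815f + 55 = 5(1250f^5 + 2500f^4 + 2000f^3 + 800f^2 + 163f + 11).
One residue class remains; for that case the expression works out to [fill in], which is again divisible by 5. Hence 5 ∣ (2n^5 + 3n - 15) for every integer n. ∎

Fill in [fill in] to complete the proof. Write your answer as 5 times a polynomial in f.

5(1250f^5 + 1250f^4 + 500f^3 + 100f^2 + 13f - 2)

The residues treated are {0, 4, 3, 2}, so the missing case is n ≡ 1 (mod 5); write n = 5f+1.
Then 2(5f+1)^5 + 3(5f+1) - 15 = 6250f^5 + 6250f^4 + 2500f^3 + 500f^2 + 65f - 10 = 5(1250f^5 + 1250f^4 + 500f^3 + 100f^2 + 13f - 2).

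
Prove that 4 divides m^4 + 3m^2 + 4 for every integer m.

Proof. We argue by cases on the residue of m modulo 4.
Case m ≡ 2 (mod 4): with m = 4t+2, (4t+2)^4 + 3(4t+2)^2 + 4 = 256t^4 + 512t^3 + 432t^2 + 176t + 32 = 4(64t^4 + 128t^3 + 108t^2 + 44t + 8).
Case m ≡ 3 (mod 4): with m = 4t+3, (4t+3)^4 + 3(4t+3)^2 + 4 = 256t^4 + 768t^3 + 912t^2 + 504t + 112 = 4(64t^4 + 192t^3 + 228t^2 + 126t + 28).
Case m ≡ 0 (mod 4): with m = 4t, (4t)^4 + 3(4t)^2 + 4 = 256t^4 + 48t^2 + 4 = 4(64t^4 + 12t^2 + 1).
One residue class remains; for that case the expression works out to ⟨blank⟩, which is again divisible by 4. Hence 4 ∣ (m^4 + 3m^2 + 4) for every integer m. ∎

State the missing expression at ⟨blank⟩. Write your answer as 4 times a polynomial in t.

Only m ≡ 1 (mod 4) is unaccounted for. Put m = 4t+1:
(4t+1)^4 + 3(4t+1)^2 + 4 expands to 256t^4 + 256t^3 + 144t^2 + 40t + 8,
and factoring out 4 leaves 4(64t^4 + 64t^3 + 36t^2 + 10t + 2).

4(64t^4 + 64t^3 + 36t^2 + 10t + 2)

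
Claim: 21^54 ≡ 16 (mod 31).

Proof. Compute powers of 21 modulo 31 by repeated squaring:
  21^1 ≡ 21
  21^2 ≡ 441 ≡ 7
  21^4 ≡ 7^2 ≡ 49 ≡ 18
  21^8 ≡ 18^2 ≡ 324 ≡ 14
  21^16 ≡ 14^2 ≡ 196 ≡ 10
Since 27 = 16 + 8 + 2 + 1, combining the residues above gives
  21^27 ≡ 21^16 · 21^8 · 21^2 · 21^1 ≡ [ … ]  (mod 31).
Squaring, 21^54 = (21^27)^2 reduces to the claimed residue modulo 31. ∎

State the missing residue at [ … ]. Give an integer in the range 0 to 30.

27

Multiply the listed residues: 10 · 14 · 7 · 21 = 140 → 980 → 20580.
Reducing modulo 31: 20580 = 663·31 + 27, so 21^27 ≡ 27.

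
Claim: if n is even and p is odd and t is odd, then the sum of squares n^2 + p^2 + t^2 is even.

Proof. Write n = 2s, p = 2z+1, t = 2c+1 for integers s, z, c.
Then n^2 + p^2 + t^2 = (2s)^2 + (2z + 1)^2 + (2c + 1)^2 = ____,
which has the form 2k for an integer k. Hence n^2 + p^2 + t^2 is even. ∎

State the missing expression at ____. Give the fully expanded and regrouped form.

(2s)^2 + (2z + 1)^2 + (2c + 1)^2 = 4c^2 + 4c + 4s^2 + 4z^2 + 4z + 2
= 2(2c^2 + 2c + 2s^2 + 2z^2 + 2z + 1).
Since 2c^2 + 2c + 2s^2 + 2z^2 + 2z + 1 is an integer, the sum of squares is of the form 2k for an integer k.

2(2c^2 + 2c + 2s^2 + 2z^2 + 2z + 1)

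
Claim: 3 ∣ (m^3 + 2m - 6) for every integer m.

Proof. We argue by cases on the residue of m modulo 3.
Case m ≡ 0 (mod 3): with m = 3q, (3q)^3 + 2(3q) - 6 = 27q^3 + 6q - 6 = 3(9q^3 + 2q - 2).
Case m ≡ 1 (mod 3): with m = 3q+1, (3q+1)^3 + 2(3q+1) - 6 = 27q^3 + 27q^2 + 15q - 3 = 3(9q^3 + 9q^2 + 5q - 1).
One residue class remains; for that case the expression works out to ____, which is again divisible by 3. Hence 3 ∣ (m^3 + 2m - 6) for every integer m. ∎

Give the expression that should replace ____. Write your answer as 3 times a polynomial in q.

3(9q^3 + 18q^2 + 14q + 2)

Only m ≡ 2 (mod 3) is unaccounted for. Put m = 3q+2:
(3q+2)^3 + 2(3q+2) - 6 expands to 27q^3 + 54q^2 + 42q + 6,
and factoring out 3 leaves 3(9q^3 + 18q^2 + 14q + 2).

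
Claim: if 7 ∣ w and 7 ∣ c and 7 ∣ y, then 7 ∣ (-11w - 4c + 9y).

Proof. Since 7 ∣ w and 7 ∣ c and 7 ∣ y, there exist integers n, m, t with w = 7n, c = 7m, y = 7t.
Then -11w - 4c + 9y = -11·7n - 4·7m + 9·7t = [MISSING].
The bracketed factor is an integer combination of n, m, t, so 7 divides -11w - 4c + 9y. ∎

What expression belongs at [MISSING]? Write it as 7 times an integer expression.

Pull the common 7 out of every term: -11·7n - 4·7m + 9·7t = 7(-4m - 11n + 9t).
-4m - 11n + 9t is an integer, which exhibits the divisibility.

7(-4m - 11n + 9t)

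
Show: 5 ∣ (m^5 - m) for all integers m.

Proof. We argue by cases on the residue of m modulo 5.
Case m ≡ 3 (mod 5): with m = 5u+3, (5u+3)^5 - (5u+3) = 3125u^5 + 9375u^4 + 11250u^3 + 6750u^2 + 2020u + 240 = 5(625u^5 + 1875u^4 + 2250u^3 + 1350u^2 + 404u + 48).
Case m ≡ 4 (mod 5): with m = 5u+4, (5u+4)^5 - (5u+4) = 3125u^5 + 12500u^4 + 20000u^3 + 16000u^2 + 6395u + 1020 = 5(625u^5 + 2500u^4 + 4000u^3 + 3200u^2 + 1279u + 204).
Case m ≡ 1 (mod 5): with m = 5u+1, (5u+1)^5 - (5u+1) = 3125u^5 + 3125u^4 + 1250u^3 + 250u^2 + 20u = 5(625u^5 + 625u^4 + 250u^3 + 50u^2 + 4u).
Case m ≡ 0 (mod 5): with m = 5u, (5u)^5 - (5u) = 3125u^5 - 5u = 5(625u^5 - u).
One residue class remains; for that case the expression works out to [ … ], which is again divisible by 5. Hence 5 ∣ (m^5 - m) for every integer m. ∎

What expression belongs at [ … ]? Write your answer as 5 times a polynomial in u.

Only m ≡ 2 (mod 5) is unaccounted for. Put m = 5u+2:
(5u+2)^5 - (5u+2) expands to 3125u^5 + 6250u^4 + 5000u^3 + 2000u^2 + 395u + 30,
and factoring out 5 leaves 5(625u^5 + 1250u^4 + 1000u^3 + 400u^2 + 79u + 6).

5(625u^5 + 1250u^4 + 1000u^3 + 400u^2 + 79u + 6)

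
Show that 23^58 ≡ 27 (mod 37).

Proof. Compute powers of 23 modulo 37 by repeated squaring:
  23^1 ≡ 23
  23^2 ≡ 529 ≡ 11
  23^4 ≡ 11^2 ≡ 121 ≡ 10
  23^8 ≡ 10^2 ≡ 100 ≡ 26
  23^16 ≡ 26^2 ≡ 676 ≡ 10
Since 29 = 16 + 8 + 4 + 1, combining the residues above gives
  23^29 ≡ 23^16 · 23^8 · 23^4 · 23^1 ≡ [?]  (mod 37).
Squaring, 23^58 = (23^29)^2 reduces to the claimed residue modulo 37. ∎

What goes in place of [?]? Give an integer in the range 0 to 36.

8

Multiply the listed residues: 10 · 26 · 10 · 23 = 260 → 2600 → 59800.
Reducing modulo 37: 59800 = 1616·37 + 8, so 23^29 ≡ 8.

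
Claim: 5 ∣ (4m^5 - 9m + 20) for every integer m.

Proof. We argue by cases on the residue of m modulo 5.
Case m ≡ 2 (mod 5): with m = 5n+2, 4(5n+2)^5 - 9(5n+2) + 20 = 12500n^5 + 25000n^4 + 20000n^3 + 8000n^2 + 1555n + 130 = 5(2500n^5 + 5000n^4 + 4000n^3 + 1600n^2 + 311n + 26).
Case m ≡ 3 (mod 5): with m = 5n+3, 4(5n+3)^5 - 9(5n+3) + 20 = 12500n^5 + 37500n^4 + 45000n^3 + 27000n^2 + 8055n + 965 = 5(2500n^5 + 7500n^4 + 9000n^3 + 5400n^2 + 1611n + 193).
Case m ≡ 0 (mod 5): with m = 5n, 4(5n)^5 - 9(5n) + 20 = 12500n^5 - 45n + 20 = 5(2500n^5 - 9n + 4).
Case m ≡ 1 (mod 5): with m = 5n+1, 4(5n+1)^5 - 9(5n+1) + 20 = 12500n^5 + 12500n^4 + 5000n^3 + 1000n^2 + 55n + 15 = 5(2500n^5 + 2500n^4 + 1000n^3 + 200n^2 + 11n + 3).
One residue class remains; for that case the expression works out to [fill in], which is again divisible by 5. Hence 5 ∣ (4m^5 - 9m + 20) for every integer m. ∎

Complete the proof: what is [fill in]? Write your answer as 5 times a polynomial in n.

The residues treated are {2, 3, 0, 1}, so the missing case is m ≡ 4 (mod 5); write m = 5n+4.
Then 4(5n+4)^5 - 9(5n+4) + 20 = 12500n^5 + 50000n^4 + 80000n^3 + 64000n^2 + 25555n + 4080 = 5(2500n^5 + 10000n^4 + 16000n^3 + 12800n^2 + 5111n + 816).

5(2500n^5 + 10000n^4 + 16000n^3 + 12800n^2 + 5111n + 816)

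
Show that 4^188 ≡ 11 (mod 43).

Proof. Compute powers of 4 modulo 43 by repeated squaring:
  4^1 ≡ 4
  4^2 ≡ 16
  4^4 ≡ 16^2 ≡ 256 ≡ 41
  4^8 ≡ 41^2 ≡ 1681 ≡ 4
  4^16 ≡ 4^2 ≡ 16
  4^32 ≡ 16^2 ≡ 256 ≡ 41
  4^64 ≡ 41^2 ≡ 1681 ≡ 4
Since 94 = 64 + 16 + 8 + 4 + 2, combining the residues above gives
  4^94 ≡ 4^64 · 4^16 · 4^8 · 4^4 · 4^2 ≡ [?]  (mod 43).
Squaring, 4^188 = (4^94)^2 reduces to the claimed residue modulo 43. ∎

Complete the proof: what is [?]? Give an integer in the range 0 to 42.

21

Multiply the listed residues: 4 · 16 · 4 · 41 · 16 = 64 → 256 → 10496 → 167936.
Reducing modulo 43: 167936 = 3905·43 + 21, so 4^94 ≡ 21.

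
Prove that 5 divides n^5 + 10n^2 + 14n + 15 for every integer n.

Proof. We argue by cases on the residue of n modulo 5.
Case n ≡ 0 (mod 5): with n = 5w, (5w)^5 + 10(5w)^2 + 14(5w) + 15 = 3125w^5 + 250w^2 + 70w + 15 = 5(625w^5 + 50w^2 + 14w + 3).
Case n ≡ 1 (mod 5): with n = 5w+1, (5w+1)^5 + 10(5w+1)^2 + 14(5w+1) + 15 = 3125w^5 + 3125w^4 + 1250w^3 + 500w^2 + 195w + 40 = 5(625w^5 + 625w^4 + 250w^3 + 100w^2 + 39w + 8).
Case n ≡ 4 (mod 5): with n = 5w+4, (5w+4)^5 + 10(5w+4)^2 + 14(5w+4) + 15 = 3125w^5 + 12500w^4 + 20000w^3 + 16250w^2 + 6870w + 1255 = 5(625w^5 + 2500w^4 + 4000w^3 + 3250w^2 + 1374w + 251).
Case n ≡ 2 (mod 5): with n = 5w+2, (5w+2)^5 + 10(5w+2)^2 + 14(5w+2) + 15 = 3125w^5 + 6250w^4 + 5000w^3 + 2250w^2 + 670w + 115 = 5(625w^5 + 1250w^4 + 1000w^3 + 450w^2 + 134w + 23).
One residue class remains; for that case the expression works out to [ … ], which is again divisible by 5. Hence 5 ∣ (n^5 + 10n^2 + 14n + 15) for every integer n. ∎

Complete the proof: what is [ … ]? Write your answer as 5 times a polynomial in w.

5(625w^5 + 1875w^4 + 2250w^3 + 1400w^2 + 479w + 78)

The residues treated are {0, 1, 4, 2}, so the missing case is n ≡ 3 (mod 5); write n = 5w+3.
Then (5w+3)^5 + 10(5w+3)^2 + 14(5w+3) + 15 = 3125w^5 + 9375w^4 + 11250w^3 + 7000w^2 + 2395w + 390 = 5(625w^5 + 1875w^4 + 2250w^3 + 1400w^2 + 479w + 78).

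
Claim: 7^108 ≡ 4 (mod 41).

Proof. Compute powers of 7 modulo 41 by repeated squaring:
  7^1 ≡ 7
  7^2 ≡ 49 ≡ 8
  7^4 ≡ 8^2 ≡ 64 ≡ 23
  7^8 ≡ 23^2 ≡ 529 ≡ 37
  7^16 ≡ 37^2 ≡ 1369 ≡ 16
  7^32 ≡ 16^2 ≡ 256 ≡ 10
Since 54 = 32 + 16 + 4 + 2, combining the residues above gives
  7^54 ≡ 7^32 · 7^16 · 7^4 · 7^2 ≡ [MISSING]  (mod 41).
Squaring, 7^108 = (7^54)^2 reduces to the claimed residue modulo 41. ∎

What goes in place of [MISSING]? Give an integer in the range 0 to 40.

2

Multiply the listed residues: 10 · 16 · 23 · 8 = 160 → 3680 → 29440.
Reducing modulo 41: 29440 = 718·41 + 2, so 7^54 ≡ 2.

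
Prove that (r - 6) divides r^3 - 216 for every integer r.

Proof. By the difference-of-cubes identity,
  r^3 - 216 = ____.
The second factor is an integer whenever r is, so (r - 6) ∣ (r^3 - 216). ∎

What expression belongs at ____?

(r - 6)(r^2 + 6r + 36)

Polynomial division of r^3 - 216 by r - 6 leaves remainder 0 and quotient r^2 + 6r + 36.
Hence r^3 - 216 = (r - 6)(r^2 + 6r + 36).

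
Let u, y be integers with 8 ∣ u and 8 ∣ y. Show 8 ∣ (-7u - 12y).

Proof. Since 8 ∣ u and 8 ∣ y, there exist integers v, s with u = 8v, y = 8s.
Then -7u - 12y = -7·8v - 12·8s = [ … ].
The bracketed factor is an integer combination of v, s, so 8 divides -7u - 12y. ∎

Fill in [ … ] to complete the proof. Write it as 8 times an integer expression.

Each term has a factor of 8: -7·8v - 12·8s = 8·(-12s - 7v).
Since -12s - 7v is an integer, 8 ∣ (-7u - 12y).

8(-12s - 7v)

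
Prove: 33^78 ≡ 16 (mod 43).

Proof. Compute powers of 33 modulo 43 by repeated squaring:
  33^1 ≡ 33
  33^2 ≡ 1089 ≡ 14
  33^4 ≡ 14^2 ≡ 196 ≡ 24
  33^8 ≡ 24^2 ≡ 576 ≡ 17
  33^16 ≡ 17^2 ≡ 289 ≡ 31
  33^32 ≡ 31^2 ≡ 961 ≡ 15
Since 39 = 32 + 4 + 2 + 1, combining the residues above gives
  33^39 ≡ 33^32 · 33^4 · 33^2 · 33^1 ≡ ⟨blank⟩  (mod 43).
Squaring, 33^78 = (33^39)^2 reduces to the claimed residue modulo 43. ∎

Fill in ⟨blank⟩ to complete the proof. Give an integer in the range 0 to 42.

33^32 · 33^4 · 33^2 · 33^1 ≡ 15 · 24 · 14 · 33 = 166320.
166320 mod 43 = 39, so 33^39 ≡ 39 (mod 43).

39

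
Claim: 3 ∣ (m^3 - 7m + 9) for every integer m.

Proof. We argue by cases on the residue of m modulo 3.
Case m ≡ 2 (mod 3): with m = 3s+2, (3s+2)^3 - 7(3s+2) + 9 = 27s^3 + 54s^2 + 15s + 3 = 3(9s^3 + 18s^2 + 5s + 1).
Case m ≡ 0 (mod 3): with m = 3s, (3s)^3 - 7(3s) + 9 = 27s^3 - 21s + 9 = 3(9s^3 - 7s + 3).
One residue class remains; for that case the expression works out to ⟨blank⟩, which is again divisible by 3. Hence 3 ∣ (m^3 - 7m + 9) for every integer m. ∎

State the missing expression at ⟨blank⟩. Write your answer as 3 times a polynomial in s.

The residues treated are {2, 0}, so the missing case is m ≡ 1 (mod 3); write m = 3s+1.
Then (3s+1)^3 - 7(3s+1) + 9 = 27s^3 + 27s^2 - 12s + 3 = 3(9s^3 + 9s^2 - 4s + 1).

3(9s^3 + 9s^2 - 4s + 1)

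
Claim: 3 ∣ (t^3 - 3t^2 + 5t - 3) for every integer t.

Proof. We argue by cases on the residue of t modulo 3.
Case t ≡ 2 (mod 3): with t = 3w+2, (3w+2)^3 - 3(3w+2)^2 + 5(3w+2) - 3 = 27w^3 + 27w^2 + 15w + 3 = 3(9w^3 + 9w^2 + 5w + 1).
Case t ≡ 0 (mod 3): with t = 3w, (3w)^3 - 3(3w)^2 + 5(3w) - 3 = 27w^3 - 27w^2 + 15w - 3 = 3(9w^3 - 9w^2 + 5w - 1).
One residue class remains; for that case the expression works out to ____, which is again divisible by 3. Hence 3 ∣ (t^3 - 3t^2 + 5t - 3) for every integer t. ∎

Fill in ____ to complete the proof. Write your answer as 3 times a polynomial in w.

3(9w^3 + 2w)

Only t ≡ 1 (mod 3) is unaccounted for. Put t = 3w+1:
(3w+1)^3 - 3(3w+1)^2 + 5(3w+1) - 3 expands to 27w^3 + 6w,
and factoring out 3 leaves 3(9w^3 + 2w).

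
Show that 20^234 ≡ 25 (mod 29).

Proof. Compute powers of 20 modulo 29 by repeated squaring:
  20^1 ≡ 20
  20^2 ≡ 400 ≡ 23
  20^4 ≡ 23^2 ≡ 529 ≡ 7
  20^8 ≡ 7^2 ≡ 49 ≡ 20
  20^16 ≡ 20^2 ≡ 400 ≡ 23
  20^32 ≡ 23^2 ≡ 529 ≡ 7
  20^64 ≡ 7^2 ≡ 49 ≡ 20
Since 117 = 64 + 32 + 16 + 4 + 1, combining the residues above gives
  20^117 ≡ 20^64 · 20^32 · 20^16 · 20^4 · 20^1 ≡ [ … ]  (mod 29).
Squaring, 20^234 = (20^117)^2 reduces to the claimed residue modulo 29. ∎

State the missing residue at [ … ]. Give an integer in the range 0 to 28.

24

20^64 · 20^32 · 20^16 · 20^4 · 20^1 ≡ 20 · 7 · 23 · 7 · 20 = 450800.
450800 mod 29 = 24, so 20^117 ≡ 24 (mod 29).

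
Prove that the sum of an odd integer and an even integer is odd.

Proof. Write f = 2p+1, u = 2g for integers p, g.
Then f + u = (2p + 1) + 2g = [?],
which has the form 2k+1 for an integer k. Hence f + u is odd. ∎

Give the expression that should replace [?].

2(g + p) + 1

Expanding: (2p + 1) + 2g = 2g + 2p + 1.
Every term except the constant is even, so this is 2(g + p) + 1,
and g + p ∈ ℤ gives the required form.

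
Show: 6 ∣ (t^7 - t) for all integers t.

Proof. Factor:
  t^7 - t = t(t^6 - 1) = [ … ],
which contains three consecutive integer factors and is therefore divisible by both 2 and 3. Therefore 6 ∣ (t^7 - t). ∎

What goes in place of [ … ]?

(t - 1)t(t + 1)(t^4 + t^2 + 1)

t^6 - 1 = (t^2 - 1)(t^4 + t^2 + 1), and t^2 - 1 = (t-1)(t+1).
So t(t^6 - 1) = (t - 1)t(t + 1)(t^4 + t^2 + 1).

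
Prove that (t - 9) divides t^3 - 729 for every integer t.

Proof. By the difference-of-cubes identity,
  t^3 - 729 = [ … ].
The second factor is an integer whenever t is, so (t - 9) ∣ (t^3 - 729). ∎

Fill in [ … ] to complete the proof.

(t - 9)(t^2 + 9t + 81)

Polynomial division of t^3 - 729 by t - 9 leaves remainder 0 and quotient t^2 + 9t + 81.
Hence t^3 - 729 = (t - 9)(t^2 + 9t + 81).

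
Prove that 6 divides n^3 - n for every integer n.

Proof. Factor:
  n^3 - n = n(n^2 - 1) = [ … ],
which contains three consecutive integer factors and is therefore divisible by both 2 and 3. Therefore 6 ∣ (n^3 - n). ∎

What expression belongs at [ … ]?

n(n^2 - 1) = n(n - 1)(n + 1) = (n - 1)n(n + 1).
These three factors are consecutive integers, so their product is divisible by 6.

(n - 1)n(n + 1)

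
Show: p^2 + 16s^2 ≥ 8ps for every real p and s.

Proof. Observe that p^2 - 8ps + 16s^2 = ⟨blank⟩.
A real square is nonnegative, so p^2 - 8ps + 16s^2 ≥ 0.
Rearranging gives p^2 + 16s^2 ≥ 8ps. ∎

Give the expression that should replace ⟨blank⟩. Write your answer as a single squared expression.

(p - 4s)^2

The leading and trailing coefficients are 1^2 and 4^2, and 8 = 2·1·4, so the trinomial is (p - 4s)^2.
Hence p^2 - 8ps + 16s^2 ≥ 0.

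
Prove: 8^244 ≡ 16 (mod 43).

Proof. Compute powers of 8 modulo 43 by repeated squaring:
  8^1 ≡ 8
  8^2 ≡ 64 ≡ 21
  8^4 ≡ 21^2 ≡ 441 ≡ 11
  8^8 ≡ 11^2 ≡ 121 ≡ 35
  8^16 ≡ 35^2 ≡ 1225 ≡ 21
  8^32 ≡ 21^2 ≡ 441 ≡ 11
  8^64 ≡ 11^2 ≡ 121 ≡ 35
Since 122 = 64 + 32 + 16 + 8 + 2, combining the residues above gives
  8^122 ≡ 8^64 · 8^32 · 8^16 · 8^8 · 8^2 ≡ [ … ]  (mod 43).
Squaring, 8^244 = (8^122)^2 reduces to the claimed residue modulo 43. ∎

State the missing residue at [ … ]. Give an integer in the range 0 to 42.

Multiply the listed residues: 35 · 11 · 21 · 35 · 21 = 385 → 8085 → 282975 → 5942475.
Reducing modulo 43: 5942475 = 138197·43 + 4, so 8^122 ≡ 4.

4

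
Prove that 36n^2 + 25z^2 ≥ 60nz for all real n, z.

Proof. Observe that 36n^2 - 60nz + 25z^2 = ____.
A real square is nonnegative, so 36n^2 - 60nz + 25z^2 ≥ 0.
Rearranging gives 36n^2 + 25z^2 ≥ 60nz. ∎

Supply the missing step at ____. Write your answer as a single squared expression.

(6n - 5z)^2

36n^2 - 60nz + 25z^2 is a perfect-square trinomial: the outer terms are (6n)^2 and (5z)^2, and the cross term is -2·6n·5z.
So 36n^2 - 60nz + 25z^2 = (6n - 5z)^2 ≥ 0.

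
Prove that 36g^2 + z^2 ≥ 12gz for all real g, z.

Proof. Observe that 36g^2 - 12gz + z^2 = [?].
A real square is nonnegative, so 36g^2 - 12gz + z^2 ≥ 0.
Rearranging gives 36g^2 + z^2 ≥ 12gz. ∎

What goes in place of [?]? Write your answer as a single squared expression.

(6g - z)^2

36g^2 - 12gz + z^2 is a perfect-square trinomial: the outer terms are (6g)^2 and (z)^2, and the cross term is -2·6g·z.
So 36g^2 - 12gz + z^2 = (6g - z)^2 ≥ 0.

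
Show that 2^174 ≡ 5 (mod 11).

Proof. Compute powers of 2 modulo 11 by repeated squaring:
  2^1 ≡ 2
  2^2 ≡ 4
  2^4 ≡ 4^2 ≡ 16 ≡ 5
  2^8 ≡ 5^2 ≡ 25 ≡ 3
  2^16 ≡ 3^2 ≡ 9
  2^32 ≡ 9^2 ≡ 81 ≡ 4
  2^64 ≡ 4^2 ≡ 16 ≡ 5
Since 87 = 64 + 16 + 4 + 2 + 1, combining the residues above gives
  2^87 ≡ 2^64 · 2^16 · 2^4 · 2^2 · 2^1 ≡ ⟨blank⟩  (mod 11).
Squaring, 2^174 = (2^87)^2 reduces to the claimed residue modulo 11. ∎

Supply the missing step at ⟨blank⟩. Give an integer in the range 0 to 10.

7

2^64 · 2^16 · 2^4 · 2^2 · 2^1 ≡ 5 · 9 · 5 · 4 · 2 = 1800.
1800 mod 11 = 7, so 2^87 ≡ 7 (mod 11).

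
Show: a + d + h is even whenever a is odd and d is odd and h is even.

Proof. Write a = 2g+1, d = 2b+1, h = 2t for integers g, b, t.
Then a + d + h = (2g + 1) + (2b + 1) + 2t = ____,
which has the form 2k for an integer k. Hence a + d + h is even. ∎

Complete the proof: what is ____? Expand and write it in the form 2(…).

2(b + g + t + 1)

Expanding: (2g + 1) + (2b + 1) + 2t = 2b + 2g + 2t + 2.
Every term is even; pulling out the factor of 2 gives 2(b + g + t + 1).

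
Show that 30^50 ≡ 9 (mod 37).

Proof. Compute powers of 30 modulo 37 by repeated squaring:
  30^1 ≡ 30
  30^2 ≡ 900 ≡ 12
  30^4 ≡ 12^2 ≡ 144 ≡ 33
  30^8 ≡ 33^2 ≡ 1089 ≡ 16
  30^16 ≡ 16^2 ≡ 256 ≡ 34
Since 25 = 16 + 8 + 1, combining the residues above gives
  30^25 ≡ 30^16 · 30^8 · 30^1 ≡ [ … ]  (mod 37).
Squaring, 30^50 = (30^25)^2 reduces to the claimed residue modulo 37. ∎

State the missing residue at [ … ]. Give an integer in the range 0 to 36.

3

Multiply the listed residues: 34 · 16 · 30 = 544 → 16320.
Reducing modulo 37: 16320 = 441·37 + 3, so 30^25 ≡ 3.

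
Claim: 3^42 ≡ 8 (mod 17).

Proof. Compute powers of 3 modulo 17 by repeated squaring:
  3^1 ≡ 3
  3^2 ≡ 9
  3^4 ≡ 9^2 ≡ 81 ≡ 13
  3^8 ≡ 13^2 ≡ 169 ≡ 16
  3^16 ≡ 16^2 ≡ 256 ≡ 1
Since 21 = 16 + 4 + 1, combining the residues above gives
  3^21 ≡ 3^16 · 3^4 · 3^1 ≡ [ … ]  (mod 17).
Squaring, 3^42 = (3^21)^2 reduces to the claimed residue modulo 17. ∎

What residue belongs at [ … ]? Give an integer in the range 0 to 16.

5

3^16 · 3^4 · 3^1 ≡ 1 · 13 · 3 = 39.
39 mod 17 = 5, so 3^21 ≡ 5 (mod 17).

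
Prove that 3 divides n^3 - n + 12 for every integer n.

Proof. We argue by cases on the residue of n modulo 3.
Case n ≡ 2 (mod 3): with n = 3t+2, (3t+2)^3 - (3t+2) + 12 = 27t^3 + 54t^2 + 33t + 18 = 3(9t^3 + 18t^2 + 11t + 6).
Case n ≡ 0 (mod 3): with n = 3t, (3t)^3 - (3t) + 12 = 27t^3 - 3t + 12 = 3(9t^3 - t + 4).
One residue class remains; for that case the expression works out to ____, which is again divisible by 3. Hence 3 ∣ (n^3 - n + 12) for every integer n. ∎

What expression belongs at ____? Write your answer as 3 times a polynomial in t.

The residues treated are {2, 0}, so the missing case is n ≡ 1 (mod 3); write n = 3t+1.
Then (3t+1)^3 - (3t+1) + 12 = 27t^3 + 27t^2 + 6t + 12 = 3(9t^3 + 9t^2 + 2t + 4).

3(9t^3 + 9t^2 + 2t + 4)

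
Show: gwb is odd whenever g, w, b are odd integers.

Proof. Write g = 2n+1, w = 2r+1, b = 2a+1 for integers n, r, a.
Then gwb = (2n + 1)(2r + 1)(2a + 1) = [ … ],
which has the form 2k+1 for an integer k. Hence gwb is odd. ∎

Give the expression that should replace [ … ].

Expanding: (2n + 1)(2r + 1)(2a + 1) = 8anr + 4an + 4ar + 2a + 4nr + 2n + 2r + 1.
Every term except the constant is even, so this is 2(4anr + 2an + 2ar + a + 2nr + n + r) + 1,
and 4anr + 2an + 2ar + a + 2nr + n + r ∈ ℤ gives the required form.

2(4anr + 2an + 2ar + a + 2nr + n + r) + 1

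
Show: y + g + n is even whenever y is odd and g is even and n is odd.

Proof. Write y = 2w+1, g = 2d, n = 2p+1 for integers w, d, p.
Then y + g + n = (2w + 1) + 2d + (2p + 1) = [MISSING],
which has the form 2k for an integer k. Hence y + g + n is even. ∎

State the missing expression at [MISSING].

(2w + 1) + 2d + (2p + 1) = 2d + 2p + 2w + 2
= 2(d + p + w + 1).
Since d + p + w + 1 is an integer, the sum is of the form 2k for an integer k.

2(d + p + w + 1)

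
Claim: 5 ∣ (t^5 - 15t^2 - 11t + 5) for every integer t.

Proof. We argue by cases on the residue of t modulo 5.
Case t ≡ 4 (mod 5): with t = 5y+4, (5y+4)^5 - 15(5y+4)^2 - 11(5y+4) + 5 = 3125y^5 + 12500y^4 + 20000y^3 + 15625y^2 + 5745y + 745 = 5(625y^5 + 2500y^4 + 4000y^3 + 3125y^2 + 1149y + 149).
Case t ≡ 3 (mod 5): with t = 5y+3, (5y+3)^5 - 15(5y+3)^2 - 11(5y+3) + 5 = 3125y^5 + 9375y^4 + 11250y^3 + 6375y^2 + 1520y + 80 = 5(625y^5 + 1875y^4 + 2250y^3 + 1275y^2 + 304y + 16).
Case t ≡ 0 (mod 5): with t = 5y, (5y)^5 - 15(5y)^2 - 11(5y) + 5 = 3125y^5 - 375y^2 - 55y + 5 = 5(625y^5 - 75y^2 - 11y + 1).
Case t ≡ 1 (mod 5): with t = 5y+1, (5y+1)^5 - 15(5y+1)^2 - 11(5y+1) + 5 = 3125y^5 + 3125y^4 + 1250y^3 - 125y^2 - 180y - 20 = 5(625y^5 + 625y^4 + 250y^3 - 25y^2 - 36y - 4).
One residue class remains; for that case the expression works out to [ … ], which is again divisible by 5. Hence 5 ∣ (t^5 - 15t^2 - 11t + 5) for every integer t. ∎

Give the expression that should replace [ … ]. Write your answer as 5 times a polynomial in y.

5(625y^5 + 1250y^4 + 1000y^3 + 325y^2 + 9y - 9)

Only t ≡ 2 (mod 5) is unaccounted for. Put t = 5y+2:
(5y+2)^5 - 15(5y+2)^2 - 11(5y+2) + 5 expands to 3125y^5 + 6250y^4 + 5000y^3 + 1625y^2 + 45y - 45,
and factoring out 5 leaves 5(625y^5 + 1250y^4 + 1000y^3 + 325y^2 + 9y - 9).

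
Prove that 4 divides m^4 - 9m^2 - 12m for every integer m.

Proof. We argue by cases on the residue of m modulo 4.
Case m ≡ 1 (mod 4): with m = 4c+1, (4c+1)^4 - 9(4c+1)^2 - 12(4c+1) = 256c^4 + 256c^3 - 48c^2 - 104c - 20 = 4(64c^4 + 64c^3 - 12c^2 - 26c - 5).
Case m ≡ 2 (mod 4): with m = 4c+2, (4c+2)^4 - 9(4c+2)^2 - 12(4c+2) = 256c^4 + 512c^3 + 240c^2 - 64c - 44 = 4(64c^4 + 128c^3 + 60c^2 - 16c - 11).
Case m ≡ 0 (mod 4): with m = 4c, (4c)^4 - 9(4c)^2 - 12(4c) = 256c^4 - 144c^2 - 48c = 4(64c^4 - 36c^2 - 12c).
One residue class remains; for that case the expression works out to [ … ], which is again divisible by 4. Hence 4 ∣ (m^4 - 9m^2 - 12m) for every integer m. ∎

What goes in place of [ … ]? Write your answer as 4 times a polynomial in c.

Only m ≡ 3 (mod 4) is unaccounted for. Put m = 4c+3:
(4c+3)^4 - 9(4c+3)^2 - 12(4c+3) expands to 256c^4 + 768c^3 + 720c^2 + 168c - 36,
and factoring out 4 leaves 4(64c^4 + 192c^3 + 180c^2 + 42c - 9).

4(64c^4 + 192c^3 + 180c^2 + 42c - 9)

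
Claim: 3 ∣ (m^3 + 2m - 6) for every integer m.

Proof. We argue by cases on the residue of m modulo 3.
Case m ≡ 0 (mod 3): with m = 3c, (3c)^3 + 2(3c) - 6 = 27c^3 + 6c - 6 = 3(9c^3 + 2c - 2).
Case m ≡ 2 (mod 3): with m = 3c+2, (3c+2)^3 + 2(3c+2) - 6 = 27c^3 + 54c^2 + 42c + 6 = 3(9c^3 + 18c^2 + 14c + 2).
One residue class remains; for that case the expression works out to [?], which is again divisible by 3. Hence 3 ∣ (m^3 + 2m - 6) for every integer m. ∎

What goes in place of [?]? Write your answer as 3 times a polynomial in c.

3(9c^3 + 9c^2 + 5c - 1)

The residues treated are {0, 2}, so the missing case is m ≡ 1 (mod 3); write m = 3c+1.
Then (3c+1)^3 + 2(3c+1) - 6 = 27c^3 + 27c^2 + 15c - 3 = 3(9c^3 + 9c^2 + 5c - 1).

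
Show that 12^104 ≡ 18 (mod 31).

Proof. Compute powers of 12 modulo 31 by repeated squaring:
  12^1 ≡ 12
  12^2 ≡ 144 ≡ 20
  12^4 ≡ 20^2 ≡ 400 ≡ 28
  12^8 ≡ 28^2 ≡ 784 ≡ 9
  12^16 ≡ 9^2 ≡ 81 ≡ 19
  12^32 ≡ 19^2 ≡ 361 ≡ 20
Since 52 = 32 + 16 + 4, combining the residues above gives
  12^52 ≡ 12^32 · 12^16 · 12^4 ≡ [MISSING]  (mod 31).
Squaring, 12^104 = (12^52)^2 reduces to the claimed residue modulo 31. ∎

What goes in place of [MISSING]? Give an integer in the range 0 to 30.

Multiply the listed residues: 20 · 19 · 28 = 380 → 10640.
Reducing modulo 31: 10640 = 343·31 + 7, so 12^52 ≡ 7.

7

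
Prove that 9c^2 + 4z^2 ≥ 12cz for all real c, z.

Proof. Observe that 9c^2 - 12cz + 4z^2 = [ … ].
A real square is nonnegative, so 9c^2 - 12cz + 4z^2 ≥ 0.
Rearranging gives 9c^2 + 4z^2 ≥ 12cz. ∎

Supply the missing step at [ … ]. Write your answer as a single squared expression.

The leading and trailing coefficients are 3^2 and 2^2, and 12 = 2·3·2, so the trinomial is (3c - 2z)^2.
Hence 9c^2 - 12cz + 4z^2 ≥ 0.

(3c - 2z)^2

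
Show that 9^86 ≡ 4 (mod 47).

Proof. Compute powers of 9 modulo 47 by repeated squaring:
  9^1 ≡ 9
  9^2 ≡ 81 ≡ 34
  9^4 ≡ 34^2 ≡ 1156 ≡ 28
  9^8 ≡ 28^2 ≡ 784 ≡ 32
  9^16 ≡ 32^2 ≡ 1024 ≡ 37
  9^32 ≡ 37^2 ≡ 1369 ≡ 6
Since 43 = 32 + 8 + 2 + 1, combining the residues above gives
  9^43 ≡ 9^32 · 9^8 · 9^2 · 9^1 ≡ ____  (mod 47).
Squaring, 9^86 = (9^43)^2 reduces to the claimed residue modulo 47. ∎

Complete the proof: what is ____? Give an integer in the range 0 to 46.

Multiply the listed residues: 6 · 32 · 34 · 9 = 192 → 6528 → 58752.
Reducing modulo 47: 58752 = 1250·47 + 2, so 9^43 ≡ 2.

2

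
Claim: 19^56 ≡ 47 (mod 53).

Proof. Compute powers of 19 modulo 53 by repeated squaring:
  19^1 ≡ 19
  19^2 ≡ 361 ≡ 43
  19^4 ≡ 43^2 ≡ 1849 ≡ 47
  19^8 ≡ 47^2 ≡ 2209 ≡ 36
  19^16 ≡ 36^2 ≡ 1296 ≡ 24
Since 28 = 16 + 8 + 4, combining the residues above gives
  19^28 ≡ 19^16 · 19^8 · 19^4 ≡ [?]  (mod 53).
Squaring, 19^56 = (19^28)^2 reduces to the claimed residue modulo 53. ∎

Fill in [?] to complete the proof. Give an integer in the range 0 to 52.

10

Multiply the listed residues: 24 · 36 · 47 = 864 → 40608.
Reducing modulo 53: 40608 = 766·53 + 10, so 19^28 ≡ 10.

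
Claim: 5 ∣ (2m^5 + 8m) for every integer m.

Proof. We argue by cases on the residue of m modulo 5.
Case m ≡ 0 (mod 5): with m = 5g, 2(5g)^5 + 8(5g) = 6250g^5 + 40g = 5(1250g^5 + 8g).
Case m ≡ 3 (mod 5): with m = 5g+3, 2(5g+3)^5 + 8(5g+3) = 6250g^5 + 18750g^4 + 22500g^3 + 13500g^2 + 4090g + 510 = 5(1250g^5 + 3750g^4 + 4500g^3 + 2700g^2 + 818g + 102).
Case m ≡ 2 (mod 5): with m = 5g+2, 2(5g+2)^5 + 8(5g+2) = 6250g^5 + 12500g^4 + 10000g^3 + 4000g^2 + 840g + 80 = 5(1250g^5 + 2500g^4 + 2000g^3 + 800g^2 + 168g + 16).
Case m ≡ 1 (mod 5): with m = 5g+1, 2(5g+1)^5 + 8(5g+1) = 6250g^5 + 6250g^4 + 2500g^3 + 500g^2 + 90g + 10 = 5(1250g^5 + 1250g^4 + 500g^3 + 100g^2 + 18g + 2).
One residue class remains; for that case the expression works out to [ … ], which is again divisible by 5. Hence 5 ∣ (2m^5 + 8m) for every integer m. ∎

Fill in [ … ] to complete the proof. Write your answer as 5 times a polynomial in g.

5(1250g^5 + 5000g^4 + 8000g^3 + 6400g^2 + 2568g + 416)

The residues treated are {0, 3, 2, 1}, so the missing case is m ≡ 4 (mod 5); write m = 5g+4.
Then 2(5g+4)^5 + 8(5g+4) = 6250g^5 + 25000g^4 + 40000g^3 + 32000g^2 + 12840g + 2080 = 5(1250g^5 + 5000g^4 + 8000g^3 + 6400g^2 + 2568g + 416).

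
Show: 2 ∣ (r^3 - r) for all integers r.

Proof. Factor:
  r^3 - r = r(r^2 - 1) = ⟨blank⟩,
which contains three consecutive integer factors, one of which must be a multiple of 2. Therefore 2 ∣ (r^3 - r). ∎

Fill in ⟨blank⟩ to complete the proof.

(r - 1)r(r + 1)

r(r^2 - 1) = r(r - 1)(r + 1) = (r - 1)r(r + 1).
These three factors are consecutive integers, so their product is divisible by 2.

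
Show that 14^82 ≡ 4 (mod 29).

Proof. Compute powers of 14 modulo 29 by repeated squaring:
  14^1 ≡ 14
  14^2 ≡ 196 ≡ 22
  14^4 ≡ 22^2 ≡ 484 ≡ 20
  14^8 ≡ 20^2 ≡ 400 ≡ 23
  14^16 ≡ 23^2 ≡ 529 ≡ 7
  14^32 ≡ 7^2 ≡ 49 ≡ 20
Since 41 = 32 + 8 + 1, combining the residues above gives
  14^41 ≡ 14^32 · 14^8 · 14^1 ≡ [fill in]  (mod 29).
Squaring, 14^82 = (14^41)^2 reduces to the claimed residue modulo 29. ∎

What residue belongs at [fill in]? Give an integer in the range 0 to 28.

2

14^32 · 14^8 · 14^1 ≡ 20 · 23 · 14 = 6440.
6440 mod 29 = 2, so 14^41 ≡ 2 (mod 29).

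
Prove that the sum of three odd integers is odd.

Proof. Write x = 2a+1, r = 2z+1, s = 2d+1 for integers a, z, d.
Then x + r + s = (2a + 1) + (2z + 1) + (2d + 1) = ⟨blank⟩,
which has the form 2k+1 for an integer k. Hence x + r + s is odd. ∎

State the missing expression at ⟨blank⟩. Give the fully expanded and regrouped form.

(2a + 1) + (2z + 1) + (2d + 1) = 2a + 2d + 2z + 3
= 2(a + d + z + 1) + 1.
Since a + d + z + 1 is an integer, the sum is of the form 2k+1 for an integer k.

2(a + d + z + 1) + 1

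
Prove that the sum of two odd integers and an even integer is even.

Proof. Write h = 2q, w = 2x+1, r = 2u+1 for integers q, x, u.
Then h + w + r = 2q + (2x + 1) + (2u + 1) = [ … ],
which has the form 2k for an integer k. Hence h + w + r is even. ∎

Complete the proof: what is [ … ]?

2(q + u + x + 1)

Expanding: 2q + (2x + 1) + (2u + 1) = 2q + 2u + 2x + 2.
Every term is even; pulling out the factor of 2 gives 2(q + u + x + 1).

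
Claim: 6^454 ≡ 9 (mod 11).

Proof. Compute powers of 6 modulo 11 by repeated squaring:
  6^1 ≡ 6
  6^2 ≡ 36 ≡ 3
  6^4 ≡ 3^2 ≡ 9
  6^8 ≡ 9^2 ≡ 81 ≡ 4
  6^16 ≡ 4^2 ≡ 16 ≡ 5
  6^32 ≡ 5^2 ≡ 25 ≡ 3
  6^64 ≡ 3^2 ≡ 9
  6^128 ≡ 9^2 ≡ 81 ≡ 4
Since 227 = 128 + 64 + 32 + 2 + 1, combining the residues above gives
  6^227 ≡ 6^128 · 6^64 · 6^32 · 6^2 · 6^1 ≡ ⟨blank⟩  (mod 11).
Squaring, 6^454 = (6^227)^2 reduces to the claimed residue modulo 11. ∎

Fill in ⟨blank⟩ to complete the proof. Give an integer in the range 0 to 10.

Multiply the listed residues: 4 · 9 · 3 · 3 · 6 = 36 → 108 → 324 → 1944.
Reducing modulo 11: 1944 = 176·11 + 8, so 6^227 ≡ 8.

8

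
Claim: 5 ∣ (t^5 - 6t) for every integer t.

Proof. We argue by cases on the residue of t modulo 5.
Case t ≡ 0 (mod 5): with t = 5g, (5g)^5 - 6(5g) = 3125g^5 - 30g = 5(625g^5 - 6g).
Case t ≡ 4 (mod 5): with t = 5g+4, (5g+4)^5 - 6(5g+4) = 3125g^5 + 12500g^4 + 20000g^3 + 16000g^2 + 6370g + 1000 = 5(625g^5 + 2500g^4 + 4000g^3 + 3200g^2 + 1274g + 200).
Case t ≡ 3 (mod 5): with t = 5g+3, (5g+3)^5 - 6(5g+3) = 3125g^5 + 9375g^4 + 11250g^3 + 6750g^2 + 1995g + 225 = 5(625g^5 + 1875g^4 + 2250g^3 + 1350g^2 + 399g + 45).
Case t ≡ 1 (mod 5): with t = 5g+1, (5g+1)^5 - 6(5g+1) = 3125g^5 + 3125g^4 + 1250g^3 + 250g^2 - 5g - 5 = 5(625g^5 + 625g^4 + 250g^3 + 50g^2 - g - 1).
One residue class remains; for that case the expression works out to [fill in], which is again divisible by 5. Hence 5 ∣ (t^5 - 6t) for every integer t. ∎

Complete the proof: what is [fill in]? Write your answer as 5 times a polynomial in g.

The residues treated are {0, 4, 3, 1}, so the missing case is t ≡ 2 (mod 5); write t = 5g+2.
Then (5g+2)^5 - 6(5g+2) = 3125g^5 + 6250g^4 + 5000g^3 + 2000g^2 + 370g + 20 = 5(625g^5 + 1250g^4 + 1000g^3 + 400g^2 + 74g + 4).

5(625g^5 + 1250g^4 + 1000g^3 + 400g^2 + 74g + 4)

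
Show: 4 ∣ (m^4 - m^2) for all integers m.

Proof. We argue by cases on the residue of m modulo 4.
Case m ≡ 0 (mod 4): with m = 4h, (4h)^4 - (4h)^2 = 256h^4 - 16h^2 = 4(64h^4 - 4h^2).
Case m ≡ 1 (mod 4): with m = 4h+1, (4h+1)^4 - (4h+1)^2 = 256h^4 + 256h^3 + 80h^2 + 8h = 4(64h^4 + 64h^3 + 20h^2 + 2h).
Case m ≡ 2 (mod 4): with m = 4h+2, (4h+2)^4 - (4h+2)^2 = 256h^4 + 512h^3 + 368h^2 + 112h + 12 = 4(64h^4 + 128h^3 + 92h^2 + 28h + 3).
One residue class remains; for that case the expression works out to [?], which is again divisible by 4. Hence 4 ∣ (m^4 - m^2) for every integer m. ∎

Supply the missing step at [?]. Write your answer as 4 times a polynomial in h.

4(64h^4 + 192h^3 + 212h^2 + 102h + 18)

The residues treated are {0, 1, 2}, so the missing case is m ≡ 3 (mod 4); write m = 4h+3.
Then (4h+3)^4 - (4h+3)^2 = 256h^4 + 768h^3 + 848h^2 + 408h + 72 = 4(64h^4 + 192h^3 + 212h^2 + 102h + 18).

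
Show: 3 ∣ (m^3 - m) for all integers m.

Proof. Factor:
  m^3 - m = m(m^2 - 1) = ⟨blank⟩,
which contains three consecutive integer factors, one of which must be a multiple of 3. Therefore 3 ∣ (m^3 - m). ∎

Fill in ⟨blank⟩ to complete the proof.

(m - 1)m(m + 1)

m(m^2 - 1) = m(m - 1)(m + 1) = (m - 1)m(m + 1).
These three factors are consecutive integers, so their product is divisible by 3.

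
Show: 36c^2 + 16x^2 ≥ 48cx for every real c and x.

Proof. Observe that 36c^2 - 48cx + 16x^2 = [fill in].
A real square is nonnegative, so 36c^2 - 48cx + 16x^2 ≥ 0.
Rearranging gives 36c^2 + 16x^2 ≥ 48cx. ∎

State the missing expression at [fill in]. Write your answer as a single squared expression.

The leading and trailing coefficients are 6^2 and 4^2, and 48 = 2·6·4, so the trinomial is (6c - 4x)^2.
Hence 36c^2 - 48cx + 16x^2 ≥ 0.

(6c - 4x)^2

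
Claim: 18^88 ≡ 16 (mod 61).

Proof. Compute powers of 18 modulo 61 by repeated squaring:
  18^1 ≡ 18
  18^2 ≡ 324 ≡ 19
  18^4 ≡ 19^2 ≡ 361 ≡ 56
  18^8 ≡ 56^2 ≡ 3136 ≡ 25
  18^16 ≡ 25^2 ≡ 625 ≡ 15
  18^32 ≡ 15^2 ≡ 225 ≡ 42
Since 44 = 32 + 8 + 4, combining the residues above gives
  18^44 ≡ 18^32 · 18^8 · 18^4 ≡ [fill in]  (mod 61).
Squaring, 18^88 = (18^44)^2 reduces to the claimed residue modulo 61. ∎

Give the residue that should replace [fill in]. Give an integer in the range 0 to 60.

57

18^32 · 18^8 · 18^4 ≡ 42 · 25 · 56 = 58800.
58800 mod 61 = 57, so 18^44 ≡ 57 (mod 61).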